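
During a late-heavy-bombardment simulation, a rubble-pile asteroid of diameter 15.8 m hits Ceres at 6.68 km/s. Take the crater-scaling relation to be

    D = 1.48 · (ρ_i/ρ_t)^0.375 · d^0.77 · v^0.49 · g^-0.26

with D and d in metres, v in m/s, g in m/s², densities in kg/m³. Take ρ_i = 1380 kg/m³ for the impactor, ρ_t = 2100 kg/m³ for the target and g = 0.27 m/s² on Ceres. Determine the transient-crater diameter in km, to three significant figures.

D ≈ 1.11 km

In SI units: v = 6680 m/s.
(ρ_i/ρ_t)^0.375 = (1380/2100)^0.375 = 0.8543
d^0.77 = 15.8^0.77 = 8.375
v^0.49 = 6680^0.49 = 74.84
g^-0.26 = 0.27^-0.26 = 1.406
D = 1.48 × 0.8543 × 8.375 × 74.84 × 1.406 = 1114 m
   = 1.114 km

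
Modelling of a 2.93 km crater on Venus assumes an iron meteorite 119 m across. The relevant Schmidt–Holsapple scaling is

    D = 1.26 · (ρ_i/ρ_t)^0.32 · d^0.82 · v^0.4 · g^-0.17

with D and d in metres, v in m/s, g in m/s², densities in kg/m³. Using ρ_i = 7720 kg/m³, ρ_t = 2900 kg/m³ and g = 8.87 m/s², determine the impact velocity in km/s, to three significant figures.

v ≈ 16.8 km/s

Rearranging for v: v = [D / (1.26 · (7720/2900)^0.32 · 119^0.82 · 8.87^-0.17)]^(1/0.4).
D = 2930 m.
(7720/2900)^0.32 = 1.368
119^0.82 = 50.34
8.87^-0.17 = 0.6900
Denominator = 1.26 × 1.368 × 50.34 × 0.6900 = 59.87
D / 59.87 = 2930 / 59.87 = 48.94
v = 48.94^(1/0.4) = 48.94^2.5 = 16756 m/s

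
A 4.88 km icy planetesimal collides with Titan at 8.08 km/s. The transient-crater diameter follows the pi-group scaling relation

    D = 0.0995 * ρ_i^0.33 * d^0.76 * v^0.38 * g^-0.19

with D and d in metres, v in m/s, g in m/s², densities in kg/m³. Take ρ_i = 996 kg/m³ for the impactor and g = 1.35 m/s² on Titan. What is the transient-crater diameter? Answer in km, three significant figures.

D ≈ 17.8 km

In SI units: d = 4880 m, v = 8080 m/s.
ρ_i^0.33 = 996^0.33 = 9.759
d^0.76 = 4880^0.76 = 635.6
v^0.38 = 8080^0.38 = 30.54
g^-0.19 = 1.35^-0.19 = 0.9446
D = 0.0995 × 9.759 × 635.6 × 30.54 × 0.9446 = 17804 m
   = 17.80 km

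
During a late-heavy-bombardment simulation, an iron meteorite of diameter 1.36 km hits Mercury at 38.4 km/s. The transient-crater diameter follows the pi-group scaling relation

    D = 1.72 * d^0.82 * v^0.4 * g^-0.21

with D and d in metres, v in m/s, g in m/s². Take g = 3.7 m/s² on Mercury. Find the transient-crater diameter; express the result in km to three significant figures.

D ≈ 33.1 km

In SI units: d = 1360 m, v = 38400 m/s.
d^0.82 = 1360^0.82 = 371.1
v^0.4 = 38400^0.4 = 68.19
g^-0.21 = 3.7^-0.21 = 0.7598
D = 1.72 × 371.1 × 68.19 × 0.7598 = 33070 m
   = 33.07 km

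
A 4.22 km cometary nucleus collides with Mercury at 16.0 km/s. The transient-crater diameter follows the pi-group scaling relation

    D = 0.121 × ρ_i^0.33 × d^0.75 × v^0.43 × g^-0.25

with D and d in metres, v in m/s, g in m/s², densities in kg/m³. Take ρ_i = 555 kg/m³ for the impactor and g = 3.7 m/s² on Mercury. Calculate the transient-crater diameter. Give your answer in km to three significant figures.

D ≈ 23.6 km

In SI units: d = 4220 m, v = 16000 m/s.
ρ_i^0.33 = 555^0.33 = 8.047
d^0.75 = 4220^0.75 = 523.6
v^0.43 = 16000^0.43 = 64.23
g^-0.25 = 3.7^-0.25 = 0.7210
D = 0.121 × 8.047 × 523.6 × 64.23 × 0.7210 = 23610 m
   = 23.61 km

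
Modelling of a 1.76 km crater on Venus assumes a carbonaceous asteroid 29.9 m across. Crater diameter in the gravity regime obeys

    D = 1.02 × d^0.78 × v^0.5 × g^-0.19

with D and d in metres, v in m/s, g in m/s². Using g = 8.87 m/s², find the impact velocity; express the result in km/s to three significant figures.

Rearranging for v: v = [D / (1.02 · 29.9^0.78 · 8.87^-0.19)]^(1/0.5).
D = 1760 m.
29.9^0.78 = 14.16
8.87^-0.19 = 0.6605
Denominator = 1.02 × 14.16 × 0.6605 = 9.540
D / 9.540 = 1760 / 9.540 = 184.5
v = 184.5^(1/0.5) = 184.5^2 = 34040 m/s

v ≈ 34.0 km/s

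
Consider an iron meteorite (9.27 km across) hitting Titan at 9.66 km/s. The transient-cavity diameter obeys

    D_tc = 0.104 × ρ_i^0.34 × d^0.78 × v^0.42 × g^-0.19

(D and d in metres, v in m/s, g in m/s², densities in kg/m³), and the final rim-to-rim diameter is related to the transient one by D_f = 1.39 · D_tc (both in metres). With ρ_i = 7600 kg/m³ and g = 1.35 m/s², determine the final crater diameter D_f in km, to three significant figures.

In SI: d = 9270 m, v = 9660 m/s.
ρ_i^0.34 = 7600^0.34 = 20.87
d^0.78 = 9270^0.78 = 1243
v^0.42 = 9660^0.42 = 47.17
g^-0.19 = 1.35^-0.19 = 0.9446
D_tc = 0.104 × 20.87 × 1243 × 47.17 × 0.9446 = 1.202 × 10^5 m
D_f = 1.39 × 1.202 × 10^5 = 1.671 × 10^5 m
     = 167.1 km

D_f ≈ 167 km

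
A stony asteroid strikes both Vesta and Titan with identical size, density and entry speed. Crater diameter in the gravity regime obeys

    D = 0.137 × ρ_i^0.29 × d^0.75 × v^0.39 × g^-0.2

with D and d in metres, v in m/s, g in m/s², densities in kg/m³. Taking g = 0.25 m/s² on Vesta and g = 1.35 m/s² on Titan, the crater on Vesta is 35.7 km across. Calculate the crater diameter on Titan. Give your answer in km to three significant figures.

D ≈ 25.5 km

All impactor-dependent factors cancel in the ratio, leaving D_Titan/D_Vesta = (g_Titan/g_Vesta)^-0.2.
(1.35/0.25)^-0.2 = 5.400^-0.2 = 0.7137
D_Titan = 0.7137 × 35.7 km = 25.5 km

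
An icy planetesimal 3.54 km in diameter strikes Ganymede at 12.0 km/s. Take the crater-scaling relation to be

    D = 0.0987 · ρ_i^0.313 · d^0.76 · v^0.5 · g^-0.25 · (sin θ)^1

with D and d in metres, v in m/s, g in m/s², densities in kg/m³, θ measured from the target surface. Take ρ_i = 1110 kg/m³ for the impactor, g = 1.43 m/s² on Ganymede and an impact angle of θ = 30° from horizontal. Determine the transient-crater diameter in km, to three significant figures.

In SI units: d = 3540 m, v = 12000 m/s.
ρ_i^0.313 = 1110^0.313 = 8.978
d^0.76 = 3540^0.76 = 498.0
v^0.5 = 12000^0.5 = 109.5
g^-0.25 = 1.43^-0.25 = 0.9145
(sin 30°)^1 = 0.5000^1 = 0.5000
D = 0.0987 × 8.978 × 498.0 × 109.5 × 0.9145 × 0.5000 = 22095 m
   = 22.09 km

D ≈ 22.1 km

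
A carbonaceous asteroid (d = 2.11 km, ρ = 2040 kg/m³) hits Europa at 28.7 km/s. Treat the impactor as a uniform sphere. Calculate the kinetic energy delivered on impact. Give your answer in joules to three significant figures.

E ≈ 4.13 × 10^21 J

d = 2110 m; v = 28700 m/s.
Mass m = (π/6) ρ d³ = (π/6) × 2040 × (2110)³ = 1.003 × 10^13 kg
E = ½ m v² = 0.5 × 1.003 × 10^13 × (28700)² = 4.131 × 10^21 J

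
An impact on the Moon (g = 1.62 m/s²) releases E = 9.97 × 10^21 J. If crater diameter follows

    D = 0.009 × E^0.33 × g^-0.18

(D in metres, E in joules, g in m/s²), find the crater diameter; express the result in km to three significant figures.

E^0.33 = (9.97 × 10^21)^0.33 = 1.818 × 10^7
g^-0.18 = 1.62^-0.18 = 0.9168
D = 0.009 × 1.818 × 10^7 × 0.9168 = 1.500 × 10^5 m
   = 150.0 km

D ≈ 150 km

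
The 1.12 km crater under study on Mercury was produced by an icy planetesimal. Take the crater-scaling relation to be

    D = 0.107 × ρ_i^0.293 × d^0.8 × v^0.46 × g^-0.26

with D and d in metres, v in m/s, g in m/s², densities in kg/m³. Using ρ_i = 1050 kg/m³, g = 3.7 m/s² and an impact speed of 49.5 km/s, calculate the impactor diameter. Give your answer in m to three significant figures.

d ≈ 25.3 m

Rearranging for d: d = [D / (0.107 · 1050^0.293 · 49500^0.46 · 3.7^-0.26)]^(1/0.8).
D = 1120 m.
1050^0.293 = 7.677
49500^0.46 = 144.4
3.7^-0.26 = 0.7117
Denominator = 0.107 × 7.677 × 144.4 × 0.7117 = 84.42
D / 84.42 = 1120 / 84.42 = 13.27
d = 13.27^(1/0.8) = 13.27^1.25 = 25.33 m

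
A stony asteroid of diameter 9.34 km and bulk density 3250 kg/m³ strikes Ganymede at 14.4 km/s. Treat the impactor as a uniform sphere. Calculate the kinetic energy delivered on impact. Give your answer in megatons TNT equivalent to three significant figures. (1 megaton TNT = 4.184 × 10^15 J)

E ≈ 3.44 × 10^7 Mt TNT

d = 9340 m; v = 14400 m/s.
Mass m = (π/6) ρ d³ = (π/6) × 3250 × (9340)³ = 1.387 × 10^15 kg
E = ½ m v² = 0.5 × 1.387 × 10^15 × (14400)² = 1.438 × 10^23 J
   = 1.438 × 10^23 / 4.184×10^15 = 3.437 × 10^7 Mt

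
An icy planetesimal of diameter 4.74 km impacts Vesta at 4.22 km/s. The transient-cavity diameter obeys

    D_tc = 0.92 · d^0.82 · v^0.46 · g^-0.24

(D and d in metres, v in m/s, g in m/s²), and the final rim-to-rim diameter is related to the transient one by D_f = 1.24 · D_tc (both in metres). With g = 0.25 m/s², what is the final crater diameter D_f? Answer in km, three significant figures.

In SI: d = 4740 m, v = 4220 m/s.
d^0.82 = 4740^0.82 = 1033
v^0.46 = 4220^0.46 = 46.52
g^-0.24 = 0.25^-0.24 = 1.395
D_tc = 0.92 × 1033 × 46.52 × 1.395 = 61670 m
D_f = 1.24 × 61670 = 76471 m
     = 76.47 km

D_f ≈ 76.5 km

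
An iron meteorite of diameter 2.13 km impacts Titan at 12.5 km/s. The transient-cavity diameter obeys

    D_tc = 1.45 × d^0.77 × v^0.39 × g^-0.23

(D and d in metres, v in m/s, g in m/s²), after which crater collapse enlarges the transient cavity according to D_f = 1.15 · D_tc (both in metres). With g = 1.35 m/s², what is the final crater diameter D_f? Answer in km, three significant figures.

D_f ≈ 22.5 km

In SI: d = 2130 m, v = 12500 m/s.
d^0.77 = 2130^0.77 = 365.5
v^0.39 = 12500^0.39 = 39.61
g^-0.23 = 1.35^-0.23 = 0.9333
D_tc = 1.45 × 365.5 × 39.61 × 0.9333 = 19590 m
D_f = 1.15 × 19590 = 22528 m
     = 22.53 km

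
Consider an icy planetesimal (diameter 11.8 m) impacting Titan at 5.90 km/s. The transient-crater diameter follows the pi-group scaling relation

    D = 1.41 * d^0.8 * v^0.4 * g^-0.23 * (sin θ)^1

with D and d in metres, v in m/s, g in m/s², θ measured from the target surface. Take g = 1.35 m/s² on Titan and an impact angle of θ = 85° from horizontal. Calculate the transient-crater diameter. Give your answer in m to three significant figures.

D ≈ 304 m

In SI units: v = 5900 m/s.
d^0.8 = 11.8^0.8 = 7.203
v^0.4 = 5900^0.4 = 32.24
g^-0.23 = 1.35^-0.23 = 0.9333
(sin 85°)^1 = 0.9962^1 = 0.9962
D = 1.41 × 7.203 × 32.24 × 0.9333 × 0.9962 = 304.4 m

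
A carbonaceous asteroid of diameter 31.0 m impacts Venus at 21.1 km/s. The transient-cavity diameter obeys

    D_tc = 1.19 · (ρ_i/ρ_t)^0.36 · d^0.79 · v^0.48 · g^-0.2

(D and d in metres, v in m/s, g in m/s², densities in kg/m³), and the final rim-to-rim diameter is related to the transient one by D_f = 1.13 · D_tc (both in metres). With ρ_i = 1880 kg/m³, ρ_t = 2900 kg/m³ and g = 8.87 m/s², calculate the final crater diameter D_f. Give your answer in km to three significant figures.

v = 21100 m/s.
(ρ_i/ρ_t)^0.36 = (1880/2900)^0.36 = 0.8555
d^0.79 = 31^0.79 = 15.07
v^0.48 = 21100^0.48 = 119.0
g^-0.2 = 8.87^-0.2 = 0.6463
D_tc = 1.19 × 0.8555 × 15.07 × 119.0 × 0.6463 = 1180 m
D_f = 1.13 × 1180 = 1333 m
     = 1.333 km

D_f ≈ 1.33 km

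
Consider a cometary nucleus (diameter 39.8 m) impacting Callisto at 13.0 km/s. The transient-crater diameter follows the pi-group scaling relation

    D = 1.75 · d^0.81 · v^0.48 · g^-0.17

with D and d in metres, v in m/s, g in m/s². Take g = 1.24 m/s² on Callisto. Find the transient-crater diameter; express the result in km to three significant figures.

In SI units: v = 13000 m/s.
d^0.81 = 39.8^0.81 = 19.77
v^0.48 = 13000^0.48 = 94.34
g^-0.17 = 1.24^-0.17 = 0.9641
D = 1.75 × 19.77 × 94.34 × 0.9641 = 3147 m
   = 3.147 km

D ≈ 3.15 km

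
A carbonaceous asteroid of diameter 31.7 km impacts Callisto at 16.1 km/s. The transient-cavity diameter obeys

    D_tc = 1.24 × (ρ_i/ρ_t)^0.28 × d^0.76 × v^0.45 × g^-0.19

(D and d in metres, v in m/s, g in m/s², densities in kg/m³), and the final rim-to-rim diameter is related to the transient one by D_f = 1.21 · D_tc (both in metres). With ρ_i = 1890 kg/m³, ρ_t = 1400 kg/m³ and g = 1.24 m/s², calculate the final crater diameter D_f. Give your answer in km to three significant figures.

D_f ≈ 323 km

In SI: d = 31700 m, v = 16100 m/s.
(ρ_i/ρ_t)^0.28 = (1890/1400)^0.28 = 1.088
d^0.76 = 31700^0.76 = 2635
v^0.45 = 16100^0.45 = 78.18
g^-0.19 = 1.24^-0.19 = 0.9600
D_tc = 1.24 × 1.088 × 2635 × 78.18 × 0.9600 = 2.668 × 10^5 m
D_f = 1.21 × 2.668 × 10^5 = 3.228 × 10^5 m
     = 322.8 km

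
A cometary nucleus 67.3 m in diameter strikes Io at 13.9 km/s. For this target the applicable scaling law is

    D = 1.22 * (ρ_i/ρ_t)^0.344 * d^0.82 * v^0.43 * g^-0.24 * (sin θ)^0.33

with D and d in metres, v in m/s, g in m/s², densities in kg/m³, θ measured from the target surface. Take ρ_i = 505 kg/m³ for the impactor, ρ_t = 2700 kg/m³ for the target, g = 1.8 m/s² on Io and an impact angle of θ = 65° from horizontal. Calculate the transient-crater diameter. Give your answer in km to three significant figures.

In SI units: v = 13900 m/s.
(ρ_i/ρ_t)^0.344 = (505/2700)^0.344 = 0.5618
d^0.82 = 67.3^0.82 = 31.55
v^0.43 = 13900^0.43 = 60.46
g^-0.24 = 1.8^-0.24 = 0.8684
(sin 65°)^0.33 = 0.9063^0.33 = 0.9681
D = 1.22 × 0.5618 × 31.55 × 60.46 × 0.8684 × 0.9681 = 1099 m
   = 1.099 km

D ≈ 1.10 km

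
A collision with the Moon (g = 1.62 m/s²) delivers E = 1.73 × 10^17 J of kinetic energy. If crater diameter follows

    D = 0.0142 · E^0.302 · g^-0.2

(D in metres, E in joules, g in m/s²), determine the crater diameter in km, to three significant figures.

E^0.302 = (1.73 × 10^17)^0.302 = 1.607 × 10^5
g^-0.2 = 1.62^-0.2 = 0.9080
D = 0.0142 × 1.607 × 10^5 × 0.9080 = 2072 m
   = 2.072 km

D ≈ 2.07 km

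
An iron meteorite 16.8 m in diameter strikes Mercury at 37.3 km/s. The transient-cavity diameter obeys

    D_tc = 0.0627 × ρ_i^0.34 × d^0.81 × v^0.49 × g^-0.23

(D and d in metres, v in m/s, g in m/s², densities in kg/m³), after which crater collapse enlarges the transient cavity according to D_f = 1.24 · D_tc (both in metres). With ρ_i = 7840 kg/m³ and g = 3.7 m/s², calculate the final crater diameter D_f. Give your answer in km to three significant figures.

D_f ≈ 2.07 km

v = 37300 m/s.
ρ_i^0.34 = 7840^0.34 = 21.09
d^0.81 = 16.8^0.81 = 9.829
v^0.49 = 37300^0.49 = 173.8
g^-0.23 = 3.7^-0.23 = 0.7401
D_tc = 0.0627 × 21.09 × 9.829 × 173.8 × 0.7401 = 1672 m
D_f = 1.24 × 1672 = 2073 m
     = 2.073 km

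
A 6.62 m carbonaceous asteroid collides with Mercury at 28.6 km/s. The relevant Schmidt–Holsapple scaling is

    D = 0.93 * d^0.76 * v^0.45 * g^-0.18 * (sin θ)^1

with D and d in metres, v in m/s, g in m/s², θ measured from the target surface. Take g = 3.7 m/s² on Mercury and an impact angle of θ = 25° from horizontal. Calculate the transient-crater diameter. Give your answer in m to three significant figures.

D ≈ 132 m

In SI units: v = 28600 m/s.
d^0.76 = 6.62^0.76 = 4.206
v^0.45 = 28600^0.45 = 101.2
g^-0.18 = 3.7^-0.18 = 0.7902
(sin 25°)^1 = 0.4226^1 = 0.4226
D = 0.93 × 4.206 × 101.2 × 0.7902 × 0.4226 = 132.2 m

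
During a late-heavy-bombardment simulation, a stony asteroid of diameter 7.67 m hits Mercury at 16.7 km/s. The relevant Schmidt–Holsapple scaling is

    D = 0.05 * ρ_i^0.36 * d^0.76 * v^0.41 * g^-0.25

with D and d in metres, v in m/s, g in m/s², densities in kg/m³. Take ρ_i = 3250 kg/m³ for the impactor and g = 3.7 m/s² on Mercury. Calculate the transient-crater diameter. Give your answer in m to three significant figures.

In SI units: v = 16700 m/s.
ρ_i^0.36 = 3250^0.36 = 18.38
d^0.76 = 7.67^0.76 = 4.704
v^0.41 = 16700^0.41 = 53.87
g^-0.25 = 3.7^-0.25 = 0.7210
D = 0.05 × 18.38 × 4.704 × 53.87 × 0.7210 = 167.9 m

D ≈ 168 m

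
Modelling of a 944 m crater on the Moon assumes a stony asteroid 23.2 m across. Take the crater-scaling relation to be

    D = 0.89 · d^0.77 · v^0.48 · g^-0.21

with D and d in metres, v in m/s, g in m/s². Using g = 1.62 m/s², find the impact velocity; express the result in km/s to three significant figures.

Rearranging for v: v = [D / (0.89 · 23.2^0.77 · 1.62^-0.21)]^(1/0.48).
23.2^0.77 = 11.26
1.62^-0.21 = 0.9037
Denominator = 0.89 × 11.26 × 0.9037 = 9.056
D / 9.056 = 944 / 9.056 = 104.2
v = 104.2^(1/0.48) = 104.2^2.0833 = 15989 m/s

v ≈ 16.0 km/s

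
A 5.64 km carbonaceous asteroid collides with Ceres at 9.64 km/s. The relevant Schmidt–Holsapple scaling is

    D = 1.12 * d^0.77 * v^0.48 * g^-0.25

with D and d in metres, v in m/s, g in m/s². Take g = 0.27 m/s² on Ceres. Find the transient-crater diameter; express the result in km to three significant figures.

D ≈ 98.2 km

In SI units: d = 5640 m, v = 9640 m/s.
d^0.77 = 5640^0.77 = 773.5
v^0.48 = 9640^0.48 = 81.73
g^-0.25 = 0.27^-0.25 = 1.387
D = 1.12 × 773.5 × 81.73 × 1.387 = 98206 m
   = 98.21 km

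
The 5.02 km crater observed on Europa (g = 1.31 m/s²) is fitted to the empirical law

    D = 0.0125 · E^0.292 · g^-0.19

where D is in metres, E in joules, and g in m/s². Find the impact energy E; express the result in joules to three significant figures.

Rearranging: E = [D / (0.0125 · g^-0.19)]^(1/0.292).
D = 5020 m.
g^-0.19 = 1.31^-0.19 = 0.9500
D / (0.0125 × 0.9500) = 5020 / (0.01188) = 4.226 × 10^5
E = (4.226 × 10^5)^3.4247 = 1.850 × 10^19 J

E ≈ 1.85 × 10^19 J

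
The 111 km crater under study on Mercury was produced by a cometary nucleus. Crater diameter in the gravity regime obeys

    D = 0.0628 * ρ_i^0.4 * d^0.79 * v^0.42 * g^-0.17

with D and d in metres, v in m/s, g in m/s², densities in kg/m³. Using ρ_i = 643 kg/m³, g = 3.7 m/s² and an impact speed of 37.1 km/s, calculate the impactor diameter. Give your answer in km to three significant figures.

Rearranging for d: d = [D / (0.0628 · 643^0.4 · 37100^0.42 · 3.7^-0.17)]^(1/0.79).
D = 111000 m.
643^0.4 = 13.28
37100^0.42 = 83.01
3.7^-0.17 = 0.8006
Denominator = 0.0628 × 13.28 × 83.01 × 0.8006 = 55.42
D / 55.42 = 111000 / 55.42 = 2003
d = 2003^(1/0.79) = 2003^1.2658 = 15110 m

d ≈ 15.1 km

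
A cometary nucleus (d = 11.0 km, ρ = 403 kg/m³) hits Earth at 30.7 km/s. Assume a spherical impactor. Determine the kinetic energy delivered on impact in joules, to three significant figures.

d = 11000 m; v = 30700 m/s.
Mass m = (π/6) ρ d³ = (π/6) × 403 × (11000)³ = 2.809 × 10^14 kg
E = ½ m v² = 0.5 × 2.809 × 10^14 × (30700)² = 1.324 × 10^23 J

E ≈ 1.32 × 10^23 J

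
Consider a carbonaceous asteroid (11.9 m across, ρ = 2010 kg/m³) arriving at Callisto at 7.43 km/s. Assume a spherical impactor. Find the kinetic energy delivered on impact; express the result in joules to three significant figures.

E ≈ 4.90 × 10^13 J

v = 7430 m/s.
Mass m = (π/6) ρ d³ = (π/6) × 2010 × (11.9)³ = 1.774 × 10^6 kg
E = ½ m v² = 0.5 × 1.774 × 10^6 × (7430)² = 4.897 × 10^13 J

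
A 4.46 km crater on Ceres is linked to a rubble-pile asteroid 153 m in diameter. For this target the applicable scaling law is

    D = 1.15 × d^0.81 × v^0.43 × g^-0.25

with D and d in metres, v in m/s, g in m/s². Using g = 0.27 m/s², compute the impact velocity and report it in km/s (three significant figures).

Rearranging for v: v = [D / (1.15 · 153^0.81 · 0.27^-0.25)]^(1/0.43).
D = 4460 m.
153^0.81 = 58.83
0.27^-0.25 = 1.387
Denominator = 1.15 × 58.83 × 1.387 = 93.84
D / 93.84 = 4460 / 93.84 = 47.53
v = 47.53^(1/0.43) = 47.53^2.3256 = 7942 m/s

v ≈ 7.94 km/s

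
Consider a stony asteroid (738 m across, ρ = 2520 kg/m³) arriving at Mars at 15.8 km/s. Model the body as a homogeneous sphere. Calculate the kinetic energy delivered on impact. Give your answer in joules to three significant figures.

v = 15800 m/s.
Mass m = (π/6) ρ d³ = (π/6) × 2520 × (738)³ = 5.304 × 10^11 kg
E = ½ m v² = 0.5 × 5.304 × 10^11 × (15800)² = 6.620 × 10^19 J

E ≈ 6.62 × 10^19 J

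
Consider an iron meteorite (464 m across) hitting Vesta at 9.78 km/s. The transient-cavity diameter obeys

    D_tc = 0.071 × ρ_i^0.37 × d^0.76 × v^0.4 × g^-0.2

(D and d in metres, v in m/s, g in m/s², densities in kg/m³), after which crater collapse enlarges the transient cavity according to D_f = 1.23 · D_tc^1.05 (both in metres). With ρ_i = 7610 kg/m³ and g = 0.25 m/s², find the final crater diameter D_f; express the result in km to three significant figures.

D_f ≈ 21.0 km

v = 9780 m/s.
ρ_i^0.37 = 7610^0.37 = 27.30
d^0.76 = 464^0.76 = 106.3
v^0.4 = 9780^0.4 = 39.46
g^-0.2 = 0.25^-0.2 = 1.320
D_tc = 0.071 × 27.30 × 106.3 × 39.46 × 1.320 = 10730 m
D_f = 1.23 × (10730)^1.05 = 20991 m
     = 20.99 km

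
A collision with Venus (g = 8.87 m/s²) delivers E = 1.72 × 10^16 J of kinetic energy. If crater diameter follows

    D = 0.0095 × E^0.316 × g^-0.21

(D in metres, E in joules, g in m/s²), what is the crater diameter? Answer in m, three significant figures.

E^0.316 = (1.72 × 10^16)^0.316 = 1.350 × 10^5
g^-0.21 = 8.87^-0.21 = 0.6323
D = 0.0095 × 1.350 × 10^5 × 0.6323 = 810.9 m

D ≈ 811 m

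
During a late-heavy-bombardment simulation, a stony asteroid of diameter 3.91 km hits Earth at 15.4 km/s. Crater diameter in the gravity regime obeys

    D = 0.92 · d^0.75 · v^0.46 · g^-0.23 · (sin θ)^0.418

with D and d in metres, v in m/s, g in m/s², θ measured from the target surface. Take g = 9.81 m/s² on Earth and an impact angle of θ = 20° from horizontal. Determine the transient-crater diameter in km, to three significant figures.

In SI units: d = 3910 m, v = 15400 m/s.
d^0.75 = 3910^0.75 = 494.5
v^0.46 = 15400^0.46 = 84.38
g^-0.23 = 9.81^-0.23 = 0.5914
(sin 20°)^0.418 = 0.3420^0.418 = 0.6386
D = 0.92 × 494.5 × 84.38 × 0.5914 × 0.6386 = 14498 m
   = 14.50 km

D ≈ 14.5 km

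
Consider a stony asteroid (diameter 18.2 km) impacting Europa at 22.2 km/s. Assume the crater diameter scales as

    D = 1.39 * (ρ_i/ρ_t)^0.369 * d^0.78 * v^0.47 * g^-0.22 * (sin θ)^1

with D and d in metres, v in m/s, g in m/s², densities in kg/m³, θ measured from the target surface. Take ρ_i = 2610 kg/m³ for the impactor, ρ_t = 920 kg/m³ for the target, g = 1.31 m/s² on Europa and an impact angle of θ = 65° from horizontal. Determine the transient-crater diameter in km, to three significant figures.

D ≈ 405 km

In SI units: d = 18200 m, v = 22200 m/s.
(ρ_i/ρ_t)^0.369 = (2610/920)^0.369 = 1.469
d^0.78 = 18200^0.78 = 2103
v^0.47 = 22200^0.47 = 110.4
g^-0.22 = 1.31^-0.22 = 0.9423
(sin 65°)^1 = 0.9063^1 = 0.9063
D = 1.39 × 1.469 × 2103 × 110.4 × 0.9423 × 0.9063 = 4.049 × 10^5 m
   = 404.9 km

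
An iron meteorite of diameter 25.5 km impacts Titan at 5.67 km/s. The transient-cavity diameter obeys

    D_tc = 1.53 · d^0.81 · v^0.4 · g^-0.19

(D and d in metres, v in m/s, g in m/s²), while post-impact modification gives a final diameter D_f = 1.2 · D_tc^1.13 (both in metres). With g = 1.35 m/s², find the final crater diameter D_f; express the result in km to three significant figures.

D_f ≈ 977 km

In SI: d = 25500 m, v = 5670 m/s.
d^0.81 = 25500^0.81 = 3709
v^0.4 = 5670^0.4 = 31.73
g^-0.19 = 1.35^-0.19 = 0.9446
D_tc = 1.53 × 3709 × 31.73 × 0.9446 = 1.701 × 10^5 m
D_f = 1.2 × (1.701 × 10^5)^1.13 = 9.770 × 10^5 m
     = 977.0 km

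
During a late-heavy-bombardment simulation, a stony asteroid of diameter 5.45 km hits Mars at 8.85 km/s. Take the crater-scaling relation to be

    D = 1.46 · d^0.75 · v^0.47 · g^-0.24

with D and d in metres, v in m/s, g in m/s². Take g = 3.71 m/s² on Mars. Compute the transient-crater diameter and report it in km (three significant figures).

D ≈ 48.4 km

In SI units: d = 5450 m, v = 8850 m/s.
d^0.75 = 5450^0.75 = 634.3
v^0.47 = 8850^0.47 = 71.62
g^-0.24 = 3.71^-0.24 = 0.7300
D = 1.46 × 634.3 × 71.62 × 0.7300 = 48418 m
   = 48.42 km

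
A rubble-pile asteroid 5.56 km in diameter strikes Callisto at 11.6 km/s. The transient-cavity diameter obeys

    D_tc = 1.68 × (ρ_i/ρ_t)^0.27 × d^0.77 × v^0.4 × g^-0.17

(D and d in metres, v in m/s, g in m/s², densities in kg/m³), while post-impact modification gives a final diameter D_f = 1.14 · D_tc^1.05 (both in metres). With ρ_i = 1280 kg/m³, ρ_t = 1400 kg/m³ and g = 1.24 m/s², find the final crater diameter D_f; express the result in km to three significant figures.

In SI: d = 5560 m, v = 11600 m/s.
(ρ_i/ρ_t)^0.27 = (1280/1400)^0.27 = 0.9761
d^0.77 = 5560^0.77 = 765.1
v^0.4 = 11600^0.4 = 42.25
g^-0.17 = 1.24^-0.17 = 0.9641
D_tc = 1.68 × 0.9761 × 765.1 × 42.25 × 0.9641 = 51110 m
D_f = 1.14 × (51110)^1.05 = 1.002 × 10^5 m
     = 100.2 km

D_f ≈ 100 km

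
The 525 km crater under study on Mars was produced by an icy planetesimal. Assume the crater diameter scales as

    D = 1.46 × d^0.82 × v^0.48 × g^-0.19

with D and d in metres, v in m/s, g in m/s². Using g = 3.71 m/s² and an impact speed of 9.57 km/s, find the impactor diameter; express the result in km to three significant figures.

Rearranging for d: d = [D / (1.46 · 9570^0.48 · 3.71^-0.19)]^(1/0.82).
D = 525000 m.
9570^0.48 = 81.44
3.71^-0.19 = 0.7795
Denominator = 1.46 × 81.44 × 0.7795 = 92.68
D / 92.68 = 525000 / 92.68 = 5665
d = 5665^(1/0.82) = 5665^1.2195 = 37760 m

d ≈ 37.8 km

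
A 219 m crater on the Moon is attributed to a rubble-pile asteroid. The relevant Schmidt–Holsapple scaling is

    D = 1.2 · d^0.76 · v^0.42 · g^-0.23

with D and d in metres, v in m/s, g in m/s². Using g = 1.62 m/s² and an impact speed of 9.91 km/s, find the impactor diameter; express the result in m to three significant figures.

Rearranging for d: d = [D / (1.2 · 9910^0.42 · 1.62^-0.23)]^(1/0.76).
9910^0.42 = 47.68
1.62^-0.23 = 0.8950
Denominator = 1.2 × 47.68 × 0.8950 = 51.21
D / 51.21 = 219 / 51.21 = 4.277
d = 4.277^(1/0.76) = 4.277^1.3158 = 6.768 m

d ≈ 6.77 m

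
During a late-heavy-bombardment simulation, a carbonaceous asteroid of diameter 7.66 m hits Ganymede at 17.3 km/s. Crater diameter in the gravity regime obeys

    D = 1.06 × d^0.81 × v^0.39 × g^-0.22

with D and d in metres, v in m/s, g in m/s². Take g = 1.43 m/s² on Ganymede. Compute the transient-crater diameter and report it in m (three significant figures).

D ≈ 229 m

In SI units: v = 17300 m/s.
d^0.81 = 7.66^0.81 = 5.203
v^0.39 = 17300^0.39 = 44.96
g^-0.22 = 1.43^-0.22 = 0.9243
D = 1.06 × 5.203 × 44.96 × 0.9243 = 229.2 m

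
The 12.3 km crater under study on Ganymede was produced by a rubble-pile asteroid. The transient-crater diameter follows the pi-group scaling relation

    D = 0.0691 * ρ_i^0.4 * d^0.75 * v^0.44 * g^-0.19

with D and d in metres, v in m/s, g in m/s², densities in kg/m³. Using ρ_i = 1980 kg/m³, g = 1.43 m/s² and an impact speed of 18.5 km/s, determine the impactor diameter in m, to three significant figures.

Rearranging for d: d = [D / (0.0691 · 1980^0.4 · 18500^0.44 · 1.43^-0.19)]^(1/0.75).
D = 12300 m.
1980^0.4 = 20.83
18500^0.44 = 75.43
1.43^-0.19 = 0.9343
Denominator = 0.0691 × 20.83 × 75.43 × 0.9343 = 101.4
D / 101.4 = 12300 / 101.4 = 121.3
d = 121.3^(1/0.75) = 121.3^1.3333 = 600.4 m

d ≈ 600 m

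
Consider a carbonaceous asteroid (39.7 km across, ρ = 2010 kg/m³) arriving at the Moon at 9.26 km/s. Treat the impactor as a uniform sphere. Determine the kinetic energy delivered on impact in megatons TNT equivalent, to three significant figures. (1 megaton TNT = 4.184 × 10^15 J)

d = 39700 m; v = 9260 m/s.
Mass m = (π/6) ρ d³ = (π/6) × 2010 × (39700)³ = 6.585 × 10^16 kg
E = ½ m v² = 0.5 × 6.585 × 10^16 × (9260)² = 2.823 × 10^24 J
   = 2.823 × 10^24 / 4.184×10^15 = 6.747 × 10^8 Mt

E ≈ 6.75 × 10^8 Mt TNT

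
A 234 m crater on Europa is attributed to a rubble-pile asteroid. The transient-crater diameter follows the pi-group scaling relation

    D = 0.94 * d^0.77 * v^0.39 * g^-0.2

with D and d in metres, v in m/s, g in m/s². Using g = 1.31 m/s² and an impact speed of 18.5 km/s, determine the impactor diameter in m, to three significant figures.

Rearranging for d: d = [D / (0.94 · 18500^0.39 · 1.31^-0.2)]^(1/0.77).
18500^0.39 = 46.15
1.31^-0.2 = 0.9474
Denominator = 0.94 × 46.15 × 0.9474 = 41.10
D / 41.10 = 234 / 41.10 = 5.693
d = 5.693^(1/0.77) = 5.693^1.2987 = 9.571 m

d ≈ 9.57 m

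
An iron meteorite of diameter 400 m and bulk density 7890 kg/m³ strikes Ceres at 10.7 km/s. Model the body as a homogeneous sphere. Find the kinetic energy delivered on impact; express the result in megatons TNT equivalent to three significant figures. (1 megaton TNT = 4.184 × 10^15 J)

E ≈ 3620 Mt TNT

v = 10700 m/s.
Mass m = (π/6) ρ d³ = (π/6) × 7890 × (400)³ = 2.644 × 10^11 kg
E = ½ m v² = 0.5 × 2.644 × 10^11 × (10700)² = 1.514 × 10^19 J
   = 1.514 × 10^19 / 4.184×10^15 = 3619 Mt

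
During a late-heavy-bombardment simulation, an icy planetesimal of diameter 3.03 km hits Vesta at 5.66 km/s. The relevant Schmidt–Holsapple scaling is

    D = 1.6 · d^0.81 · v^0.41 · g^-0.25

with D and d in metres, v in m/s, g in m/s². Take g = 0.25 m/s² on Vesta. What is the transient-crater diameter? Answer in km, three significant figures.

D ≈ 51.7 km

In SI units: d = 3030 m, v = 5660 m/s.
d^0.81 = 3030^0.81 = 660.6
v^0.41 = 5660^0.41 = 34.57
g^-0.25 = 0.25^-0.25 = 1.414
D = 1.6 × 660.6 × 34.57 × 1.414 = 51666 m
   = 51.67 km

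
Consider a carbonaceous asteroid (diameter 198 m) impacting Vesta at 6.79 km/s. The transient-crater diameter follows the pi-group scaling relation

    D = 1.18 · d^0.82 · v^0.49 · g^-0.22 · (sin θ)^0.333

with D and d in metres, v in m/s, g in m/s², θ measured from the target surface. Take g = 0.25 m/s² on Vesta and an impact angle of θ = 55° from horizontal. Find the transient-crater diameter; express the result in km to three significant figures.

In SI units: v = 6790 m/s.
d^0.82 = 198^0.82 = 76.43
v^0.49 = 6790^0.49 = 75.44
g^-0.22 = 0.25^-0.22 = 1.357
(sin 55°)^0.333 = 0.8192^0.333 = 0.9357
D = 1.18 × 76.43 × 75.44 × 1.357 × 0.9357 = 8639 m
   = 8.639 km

D ≈ 8.64 km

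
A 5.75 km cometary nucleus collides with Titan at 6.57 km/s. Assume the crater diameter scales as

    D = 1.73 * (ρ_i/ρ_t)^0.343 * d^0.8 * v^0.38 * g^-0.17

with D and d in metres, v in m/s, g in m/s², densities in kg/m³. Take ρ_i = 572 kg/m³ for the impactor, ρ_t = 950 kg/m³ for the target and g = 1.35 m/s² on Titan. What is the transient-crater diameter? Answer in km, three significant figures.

In SI units: d = 5750 m, v = 6570 m/s.
(ρ_i/ρ_t)^0.343 = (572/950)^0.343 = 0.8403
d^0.8 = 5750^0.8 = 1018
v^0.38 = 6570^0.38 = 28.23
g^-0.17 = 1.35^-0.17 = 0.9503
D = 1.73 × 0.8403 × 1018 × 28.23 × 0.9503 = 39701 m
   = 39.70 km

D ≈ 39.7 km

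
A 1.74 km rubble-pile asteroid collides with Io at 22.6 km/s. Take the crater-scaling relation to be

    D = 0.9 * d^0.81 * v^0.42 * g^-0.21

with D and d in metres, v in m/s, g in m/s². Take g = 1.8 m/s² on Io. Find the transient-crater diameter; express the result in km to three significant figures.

In SI units: d = 1740 m, v = 22600 m/s.
d^0.81 = 1740^0.81 = 421.5
v^0.42 = 22600^0.42 = 67.41
g^-0.21 = 1.8^-0.21 = 0.8839
D = 0.9 × 421.5 × 67.41 × 0.8839 = 22603 m
   = 22.60 km

D ≈ 22.6 km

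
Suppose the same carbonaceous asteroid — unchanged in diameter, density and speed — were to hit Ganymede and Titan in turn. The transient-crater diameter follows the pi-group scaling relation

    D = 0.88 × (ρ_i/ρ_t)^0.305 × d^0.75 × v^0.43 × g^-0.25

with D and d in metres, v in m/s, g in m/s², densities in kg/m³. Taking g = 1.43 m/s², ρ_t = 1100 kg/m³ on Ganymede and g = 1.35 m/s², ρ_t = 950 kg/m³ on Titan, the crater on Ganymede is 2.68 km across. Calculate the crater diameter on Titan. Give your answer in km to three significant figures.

The impactor-only factors (d, v, ρ_i) cancel in the ratio, leaving D_Titan/D_Ganymede = (g_Titan/g_Ganymede)^-0.25 · (ρ_t,Ganymede/ρ_t,Titan)^0.305.
(1.35/1.43)^-0.25 = 0.9441^-0.25 = 1.014
(1100/950)^0.305 = 1.158^0.305 = 1.046
Ratio = 1.014 × 1.046 = 1.061
D_Titan = 1.061 × 2.68 km = 2.84 km

D ≈ 2.84 km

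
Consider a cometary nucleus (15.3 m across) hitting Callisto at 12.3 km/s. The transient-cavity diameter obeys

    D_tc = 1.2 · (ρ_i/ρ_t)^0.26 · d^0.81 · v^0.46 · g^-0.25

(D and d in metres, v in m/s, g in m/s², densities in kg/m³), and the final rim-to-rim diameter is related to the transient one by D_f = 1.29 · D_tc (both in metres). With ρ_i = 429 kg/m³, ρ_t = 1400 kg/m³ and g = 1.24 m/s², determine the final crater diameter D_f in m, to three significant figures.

v = 12300 m/s.
(ρ_i/ρ_t)^0.26 = (429/1400)^0.26 = 0.7353
d^0.81 = 15.3^0.81 = 9.112
v^0.46 = 12300^0.46 = 76.10
g^-0.25 = 1.24^-0.25 = 0.9476
D_tc = 1.2 × 0.7353 × 9.112 × 76.10 × 0.9476 = 579.8 m
D_f = 1.29 × 579.8 = 747.9 m

D_f ≈ 748 m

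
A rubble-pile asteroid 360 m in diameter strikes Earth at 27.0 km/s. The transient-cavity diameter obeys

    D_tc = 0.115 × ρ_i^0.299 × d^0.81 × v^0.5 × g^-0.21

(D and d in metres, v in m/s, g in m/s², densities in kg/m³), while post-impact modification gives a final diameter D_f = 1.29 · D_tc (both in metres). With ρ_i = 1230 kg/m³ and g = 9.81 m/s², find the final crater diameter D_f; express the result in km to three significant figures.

v = 27000 m/s.
ρ_i^0.299 = 1230^0.299 = 8.392
d^0.81 = 360^0.81 = 117.7
v^0.5 = 27000^0.5 = 164.3
g^-0.21 = 9.81^-0.21 = 0.6191
D_tc = 0.115 × 8.392 × 117.7 × 164.3 × 0.6191 = 11550 m
D_f = 1.29 × 11550 = 14900 m
     = 14.90 km

D_f ≈ 14.9 km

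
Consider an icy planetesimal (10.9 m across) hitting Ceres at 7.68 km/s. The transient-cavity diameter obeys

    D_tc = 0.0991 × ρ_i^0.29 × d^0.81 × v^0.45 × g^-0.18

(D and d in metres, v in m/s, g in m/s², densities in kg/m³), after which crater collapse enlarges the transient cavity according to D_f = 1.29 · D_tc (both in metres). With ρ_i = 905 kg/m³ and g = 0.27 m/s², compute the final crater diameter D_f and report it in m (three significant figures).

D_f ≈ 452 m

v = 7680 m/s.
ρ_i^0.29 = 905^0.29 = 7.202
d^0.81 = 10.9^0.81 = 6.923
v^0.45 = 7680^0.45 = 56.03
g^-0.18 = 0.27^-0.18 = 1.266
D_tc = 0.0991 × 7.202 × 6.923 × 56.03 × 1.266 = 350.5 m
D_f = 1.29 × 350.5 = 452.1 m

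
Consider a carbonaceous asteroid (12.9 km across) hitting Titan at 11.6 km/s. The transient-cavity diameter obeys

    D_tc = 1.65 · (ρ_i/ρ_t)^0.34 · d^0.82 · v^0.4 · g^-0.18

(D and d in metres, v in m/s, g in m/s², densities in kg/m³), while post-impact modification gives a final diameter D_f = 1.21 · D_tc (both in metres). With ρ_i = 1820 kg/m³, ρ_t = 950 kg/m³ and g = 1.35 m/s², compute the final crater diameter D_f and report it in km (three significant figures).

D_f ≈ 234 km

In SI: d = 12900 m, v = 11600 m/s.
(ρ_i/ρ_t)^0.34 = (1820/950)^0.34 = 1.247
d^0.82 = 12900^0.82 = 2348
v^0.4 = 11600^0.4 = 42.25
g^-0.18 = 1.35^-0.18 = 0.9474
D_tc = 1.65 × 1.247 × 2348 × 42.25 × 0.9474 = 1.934 × 10^5 m
D_f = 1.21 × 1.934 × 10^5 = 2.340 × 10^5 m
     = 234.0 km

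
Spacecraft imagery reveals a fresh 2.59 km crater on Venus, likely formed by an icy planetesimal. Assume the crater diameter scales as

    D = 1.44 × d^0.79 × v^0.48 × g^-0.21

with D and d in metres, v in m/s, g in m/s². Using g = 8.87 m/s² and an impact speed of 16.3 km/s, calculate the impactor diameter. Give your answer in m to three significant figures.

Rearranging for d: d = [D / (1.44 · 16300^0.48 · 8.87^-0.21)]^(1/0.79).
D = 2590 m.
16300^0.48 = 105.2
8.87^-0.21 = 0.6323
Denominator = 1.44 × 105.2 × 0.6323 = 95.79
D / 95.79 = 2590 / 95.79 = 27.04
d = 27.04^(1/0.79) = 27.04^1.2658 = 64.96 m

d ≈ 65.0 m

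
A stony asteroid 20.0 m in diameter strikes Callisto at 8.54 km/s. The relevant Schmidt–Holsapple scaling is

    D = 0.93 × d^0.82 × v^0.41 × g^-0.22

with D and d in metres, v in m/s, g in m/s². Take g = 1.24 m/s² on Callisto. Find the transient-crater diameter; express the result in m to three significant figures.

D ≈ 423 m

In SI units: v = 8540 m/s.
d^0.82 = 20^0.82 = 11.66
v^0.41 = 8540^0.41 = 40.92
g^-0.22 = 1.24^-0.22 = 0.9538
D = 0.93 × 11.66 × 40.92 × 0.9538 = 423.2 m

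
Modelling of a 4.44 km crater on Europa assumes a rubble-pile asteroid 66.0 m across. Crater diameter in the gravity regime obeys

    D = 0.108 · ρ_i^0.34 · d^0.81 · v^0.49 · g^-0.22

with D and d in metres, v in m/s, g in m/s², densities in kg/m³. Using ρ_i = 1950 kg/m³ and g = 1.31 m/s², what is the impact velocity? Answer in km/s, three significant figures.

v ≈ 15.1 km/s

Rearranging for v: v = [D / (0.108 · 1950^0.34 · 66^0.81 · 1.31^-0.22)]^(1/0.49).
D = 4440 m.
1950^0.34 = 13.14
66^0.81 = 29.77
1.31^-0.22 = 0.9423
Denominator = 0.108 × 13.14 × 29.77 × 0.9423 = 39.81
D / 39.81 = 4440 / 39.81 = 111.5
v = 111.5^(1/0.49) = 111.5^2.0408 = 15069 m/s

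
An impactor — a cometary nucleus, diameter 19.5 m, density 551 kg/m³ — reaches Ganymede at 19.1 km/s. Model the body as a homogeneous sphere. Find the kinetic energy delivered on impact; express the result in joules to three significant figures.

v = 19100 m/s.
Mass m = (π/6) ρ d³ = (π/6) × 551 × (19.5)³ = 2.139 × 10^6 kg
E = ½ m v² = 0.5 × 2.139 × 10^6 × (19100)² = 3.902 × 10^14 J

E ≈ 3.90 × 10^14 J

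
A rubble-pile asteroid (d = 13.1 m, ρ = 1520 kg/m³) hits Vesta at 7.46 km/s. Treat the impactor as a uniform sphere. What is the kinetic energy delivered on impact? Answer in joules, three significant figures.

v = 7460 m/s.
Mass m = (π/6) ρ d³ = (π/6) × 1520 × (13.1)³ = 1.789 × 10^6 kg
E = ½ m v² = 0.5 × 1.789 × 10^6 × (7460)² = 4.978 × 10^13 J

E ≈ 4.98 × 10^13 J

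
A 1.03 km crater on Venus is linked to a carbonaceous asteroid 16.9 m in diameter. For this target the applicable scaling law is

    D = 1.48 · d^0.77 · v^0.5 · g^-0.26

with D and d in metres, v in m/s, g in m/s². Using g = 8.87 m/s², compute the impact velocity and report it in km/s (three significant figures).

Rearranging for v: v = [D / (1.48 · 16.9^0.77 · 8.87^-0.26)]^(1/0.5).
D = 1030 m.
16.9^0.77 = 8.820
8.87^-0.26 = 0.5669
Denominator = 1.48 × 8.820 × 0.5669 = 7.400
D / 7.400 = 1030 / 7.400 = 139.2
v = 139.2^(1/0.5) = 139.2^2 = 19377 m/s

v ≈ 19.4 km/s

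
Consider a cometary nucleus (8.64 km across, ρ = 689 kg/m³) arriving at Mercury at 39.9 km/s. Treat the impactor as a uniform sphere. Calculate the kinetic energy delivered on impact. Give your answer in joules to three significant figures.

E ≈ 1.85 × 10^23 J

d = 8640 m; v = 39900 m/s.
Mass m = (π/6) ρ d³ = (π/6) × 689 × (8640)³ = 2.327 × 10^14 kg
E = ½ m v² = 0.5 × 2.327 × 10^14 × (39900)² = 1.852 × 10^23 J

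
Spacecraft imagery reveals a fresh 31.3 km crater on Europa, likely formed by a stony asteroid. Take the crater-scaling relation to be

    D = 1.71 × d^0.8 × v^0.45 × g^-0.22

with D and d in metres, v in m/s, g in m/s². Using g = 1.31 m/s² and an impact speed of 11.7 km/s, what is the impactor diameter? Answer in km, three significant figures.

d ≈ 1.18 km

Rearranging for d: d = [D / (1.71 · 11700^0.45 · 1.31^-0.22)]^(1/0.8).
D = 31300 m.
11700^0.45 = 67.71
1.31^-0.22 = 0.9423
Denominator = 1.71 × 67.71 × 0.9423 = 109.1
D / 109.1 = 31300 / 109.1 = 286.9
d = 286.9^(1/0.8) = 286.9^1.25 = 1181 m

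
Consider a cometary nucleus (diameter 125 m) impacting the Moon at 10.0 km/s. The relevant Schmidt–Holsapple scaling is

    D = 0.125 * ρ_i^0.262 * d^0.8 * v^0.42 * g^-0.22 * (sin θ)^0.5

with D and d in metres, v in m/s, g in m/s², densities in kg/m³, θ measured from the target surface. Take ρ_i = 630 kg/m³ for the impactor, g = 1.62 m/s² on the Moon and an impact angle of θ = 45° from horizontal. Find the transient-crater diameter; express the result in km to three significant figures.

D ≈ 1.17 km

In SI units: v = 10000 m/s.
ρ_i^0.262 = 630^0.262 = 5.413
d^0.8 = 125^0.8 = 47.59
v^0.42 = 10000^0.42 = 47.86
g^-0.22 = 1.62^-0.22 = 0.8993
(sin 45°)^0.5 = 0.7071^0.5 = 0.8409
D = 0.125 × 5.413 × 47.59 × 47.86 × 0.8993 × 0.8409 = 1165 m
   = 1.165 km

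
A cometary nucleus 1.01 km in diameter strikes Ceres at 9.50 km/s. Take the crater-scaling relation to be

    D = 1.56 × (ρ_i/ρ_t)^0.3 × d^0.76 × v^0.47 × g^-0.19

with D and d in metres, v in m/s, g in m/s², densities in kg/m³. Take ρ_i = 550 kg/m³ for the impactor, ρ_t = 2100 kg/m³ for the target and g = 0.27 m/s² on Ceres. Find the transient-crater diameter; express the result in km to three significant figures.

In SI units: d = 1010 m, v = 9500 m/s.
(ρ_i/ρ_t)^0.3 = (550/2100)^0.3 = 0.6690
d^0.76 = 1010^0.76 = 192.0
v^0.47 = 9500^0.47 = 74.05
g^-0.19 = 0.27^-0.19 = 1.282
D = 1.56 × 0.6690 × 192.0 × 74.05 × 1.282 = 19022 m
   = 19.02 km

D ≈ 19.0 km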